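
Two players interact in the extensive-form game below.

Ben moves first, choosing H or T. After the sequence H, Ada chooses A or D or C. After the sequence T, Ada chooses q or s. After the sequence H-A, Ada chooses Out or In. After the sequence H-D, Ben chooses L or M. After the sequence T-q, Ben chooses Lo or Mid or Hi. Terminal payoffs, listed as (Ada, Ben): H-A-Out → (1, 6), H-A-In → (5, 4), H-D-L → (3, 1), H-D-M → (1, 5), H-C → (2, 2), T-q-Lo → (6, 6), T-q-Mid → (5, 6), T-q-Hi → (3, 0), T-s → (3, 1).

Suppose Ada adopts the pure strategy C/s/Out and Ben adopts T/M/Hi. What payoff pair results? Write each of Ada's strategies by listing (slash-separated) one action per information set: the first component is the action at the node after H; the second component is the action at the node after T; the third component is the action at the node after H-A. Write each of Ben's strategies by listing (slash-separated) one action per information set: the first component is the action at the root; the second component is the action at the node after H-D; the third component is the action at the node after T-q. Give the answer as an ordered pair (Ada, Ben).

Trace the play path from the root:
  Ben plays T
  Ada plays s at [T]
→ terminal payoff (3, 1).
(Ada's choice at the node after H is never reached on this path, so it doesn't affect the outcome.)

(3, 1)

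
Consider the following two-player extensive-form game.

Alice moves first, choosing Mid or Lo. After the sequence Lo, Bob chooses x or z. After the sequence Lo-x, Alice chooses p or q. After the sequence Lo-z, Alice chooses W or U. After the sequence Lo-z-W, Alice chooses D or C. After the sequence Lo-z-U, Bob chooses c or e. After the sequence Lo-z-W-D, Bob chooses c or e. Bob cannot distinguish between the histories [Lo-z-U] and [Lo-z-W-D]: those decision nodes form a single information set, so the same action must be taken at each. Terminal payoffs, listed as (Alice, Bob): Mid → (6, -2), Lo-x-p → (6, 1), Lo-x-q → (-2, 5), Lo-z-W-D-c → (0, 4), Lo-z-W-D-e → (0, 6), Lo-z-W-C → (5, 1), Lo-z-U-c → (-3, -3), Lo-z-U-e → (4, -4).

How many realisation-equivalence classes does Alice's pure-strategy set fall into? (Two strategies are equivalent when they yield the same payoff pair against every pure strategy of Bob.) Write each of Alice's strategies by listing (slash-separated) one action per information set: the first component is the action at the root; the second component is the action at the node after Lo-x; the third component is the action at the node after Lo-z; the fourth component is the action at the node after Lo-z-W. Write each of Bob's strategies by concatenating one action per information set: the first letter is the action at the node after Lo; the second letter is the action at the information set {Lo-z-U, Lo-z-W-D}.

Alice has 16 pure strategies: Mid/p/W/D, Mid/p/W/C, Mid/p/U/D, Mid/p/U/C, Mid/q/W/D, Mid/q/W/C, Mid/q/U/D, Mid/q/U/C, Lo/p/W/D, Lo/p/W/C, Lo/p/U/D, Lo/p/U/C, Lo/q/W/D, Lo/q/W/C, Lo/q/U/D, Lo/q/U/C. Columns: xc, xe, zc, ze.
{Mid/p/W/D, Mid/p/W/C, Mid/p/U/D, Mid/p/U/C, Mid/q/W/D, Mid/q/W/C, Mid/q/U/D, Mid/q/U/C} → row (6,-2) (6,-2) (6,-2) (6,-2)
{Lo/p/W/D} → row (6,1) (6,1) (0,4) (0,6)
{Lo/p/W/C} → row (6,1) (6,1) (5,1) (5,1)
{Lo/p/U/D, Lo/p/U/C} → row (6,1) (6,1) (-3,-3) (4,-4)
{Lo/q/W/D} → row (-2,5) (-2,5) (0,4) (0,6)
{Lo/q/W/C} → row (-2,5) (-2,5) (5,1) (5,1)
{Lo/q/U/D, Lo/q/U/C} → row (-2,5) (-2,5) (-3,-3) (4,-4)
That's 7 distinct rows out of 16 strategies.

7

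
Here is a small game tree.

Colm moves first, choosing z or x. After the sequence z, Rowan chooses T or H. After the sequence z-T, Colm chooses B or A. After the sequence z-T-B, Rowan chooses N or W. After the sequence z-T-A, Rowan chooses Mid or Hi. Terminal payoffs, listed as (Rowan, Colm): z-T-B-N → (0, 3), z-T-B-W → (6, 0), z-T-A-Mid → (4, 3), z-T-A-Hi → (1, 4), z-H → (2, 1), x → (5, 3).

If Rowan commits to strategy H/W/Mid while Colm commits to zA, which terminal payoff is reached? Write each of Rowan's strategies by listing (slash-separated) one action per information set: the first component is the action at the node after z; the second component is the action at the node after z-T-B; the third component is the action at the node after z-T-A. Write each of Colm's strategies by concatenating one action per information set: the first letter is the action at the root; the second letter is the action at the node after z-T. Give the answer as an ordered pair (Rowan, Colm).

(2, 1)

Trace the play path from the root:
  Colm plays z
  Rowan plays H at [z]
→ terminal payoff (2, 1).
(Rowan's choice at the node after z-T-B is never reached on this path, so it doesn't affect the outcome.)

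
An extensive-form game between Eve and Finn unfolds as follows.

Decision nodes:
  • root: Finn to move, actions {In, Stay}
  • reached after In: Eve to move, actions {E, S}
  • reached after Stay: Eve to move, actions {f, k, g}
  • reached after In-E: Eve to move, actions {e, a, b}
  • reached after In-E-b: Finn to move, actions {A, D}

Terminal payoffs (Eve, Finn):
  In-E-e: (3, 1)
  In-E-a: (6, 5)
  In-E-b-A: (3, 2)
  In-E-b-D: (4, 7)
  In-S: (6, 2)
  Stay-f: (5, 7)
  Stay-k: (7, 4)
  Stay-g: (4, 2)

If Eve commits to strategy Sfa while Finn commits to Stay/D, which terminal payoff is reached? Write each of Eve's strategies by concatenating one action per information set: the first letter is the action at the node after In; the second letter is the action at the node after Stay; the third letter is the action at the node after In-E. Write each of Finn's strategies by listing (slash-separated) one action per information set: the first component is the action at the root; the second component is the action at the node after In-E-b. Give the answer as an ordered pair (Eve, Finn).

Trace the play path from the root:
  Finn plays Stay
  Eve plays f at [Stay]
→ terminal payoff (5, 7).
(Eve's choice at the node after In is never reached on this path, so it doesn't affect the outcome.)

(5, 7)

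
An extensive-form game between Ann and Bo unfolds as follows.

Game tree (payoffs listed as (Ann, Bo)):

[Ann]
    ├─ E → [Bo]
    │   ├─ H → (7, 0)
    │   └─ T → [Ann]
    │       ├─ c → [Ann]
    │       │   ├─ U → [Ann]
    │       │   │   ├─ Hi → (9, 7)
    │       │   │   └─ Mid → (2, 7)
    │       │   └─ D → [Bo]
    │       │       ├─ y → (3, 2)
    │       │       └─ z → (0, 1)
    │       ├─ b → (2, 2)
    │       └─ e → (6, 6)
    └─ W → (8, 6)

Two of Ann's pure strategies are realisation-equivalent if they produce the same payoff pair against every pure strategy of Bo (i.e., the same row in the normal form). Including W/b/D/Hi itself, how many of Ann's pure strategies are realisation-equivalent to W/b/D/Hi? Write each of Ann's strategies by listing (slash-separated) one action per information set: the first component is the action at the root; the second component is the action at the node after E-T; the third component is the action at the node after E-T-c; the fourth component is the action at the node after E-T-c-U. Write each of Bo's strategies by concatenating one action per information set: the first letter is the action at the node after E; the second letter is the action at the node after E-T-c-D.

12

Row for W/b/D/Hi (columns Hy, Hz, Ty, Tz): (8,6) (8,6) (8,6) (8,6).
Under W/b/D/Hi, Ann's choice at the node after E-T and at the node after E-T-c and at the node after E-T-c-U can never be reached regardless of what Bo does, so varying those choices leaves every outcome unchanged.
Holding the reachable choices fixed and varying the unreachable ones freely already gives 3 × 2 × 2 = 12 equivalent strategies.
No other strategy reproduces this row, so those 12 are the full class: W/c/U/Hi, W/c/U/Mid, W/c/D/Hi, W/c/D/Mid, W/b/U/Hi, W/b/U/Mid, W/b/D/Hi, W/b/D/Mid, W/e/U/Hi, W/e/U/Mid, W/e/D/Hi, W/e/D/Mid.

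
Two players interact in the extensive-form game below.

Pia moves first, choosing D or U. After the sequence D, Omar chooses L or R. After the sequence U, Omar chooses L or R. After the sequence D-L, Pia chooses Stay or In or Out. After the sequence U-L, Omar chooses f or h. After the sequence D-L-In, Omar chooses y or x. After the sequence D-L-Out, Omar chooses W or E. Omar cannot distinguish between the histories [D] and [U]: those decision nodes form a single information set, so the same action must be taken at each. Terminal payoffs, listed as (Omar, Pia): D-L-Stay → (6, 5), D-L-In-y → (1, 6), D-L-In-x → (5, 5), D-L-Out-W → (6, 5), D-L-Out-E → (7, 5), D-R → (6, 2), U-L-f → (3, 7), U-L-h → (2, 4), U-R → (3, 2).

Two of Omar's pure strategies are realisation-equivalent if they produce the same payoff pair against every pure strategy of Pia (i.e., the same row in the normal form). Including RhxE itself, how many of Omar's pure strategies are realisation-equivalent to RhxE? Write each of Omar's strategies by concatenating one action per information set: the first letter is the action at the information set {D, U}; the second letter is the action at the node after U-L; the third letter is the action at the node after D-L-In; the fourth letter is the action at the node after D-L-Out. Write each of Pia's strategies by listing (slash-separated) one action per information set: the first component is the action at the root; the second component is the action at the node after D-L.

Row for RhxE (columns D/Stay, D/In, D/Out, U/Stay, U/In, U/Out): (6,2) (6,2) (6,2) (3,2) (3,2) (3,2).
Under RhxE, Omar's choice at the node after U-L and at the node after D-L-In and at the node after D-L-Out can never be reached regardless of what Pia does, so varying those choices leaves every outcome unchanged.
Holding the reachable choices fixed and varying the unreachable ones freely already gives 2 × 2 × 2 = 8 equivalent strategies.
No other strategy reproduces this row, so those 8 are the full class: RfyW, RfyE, RfxW, RfxE, RhyW, RhyE, RhxW, RhxE.

8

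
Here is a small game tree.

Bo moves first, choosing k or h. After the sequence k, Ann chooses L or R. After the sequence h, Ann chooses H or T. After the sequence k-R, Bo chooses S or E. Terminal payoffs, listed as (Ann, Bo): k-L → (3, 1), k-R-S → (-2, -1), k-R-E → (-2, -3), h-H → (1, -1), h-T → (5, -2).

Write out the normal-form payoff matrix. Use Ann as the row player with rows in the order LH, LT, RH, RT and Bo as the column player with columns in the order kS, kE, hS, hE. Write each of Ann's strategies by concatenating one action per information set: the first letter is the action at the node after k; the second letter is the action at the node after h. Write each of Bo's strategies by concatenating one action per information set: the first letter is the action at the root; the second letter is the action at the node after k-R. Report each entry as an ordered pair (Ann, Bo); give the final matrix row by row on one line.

           kS       kE       hS       hE
  LH    (3,1)    (3,1)   (1,-1)   (1,-1)
  LT    (3,1)    (3,1)   (5,-2)   (5,-2)
  RH  (-2,-1)  (-2,-3)   (1,-1)   (1,-1)
  RT  (-2,-1)  (-2,-3)   (5,-2)   (5,-2)

LH: (3,1) (3,1) (1,-1) (1,-1) | LT: (3,1) (3,1) (5,-2) (5,-2) | RH: (-2,-1) (-2,-3) (1,-1) (1,-1) | RT: (-2,-1) (-2,-3) (5,-2) (5,-2)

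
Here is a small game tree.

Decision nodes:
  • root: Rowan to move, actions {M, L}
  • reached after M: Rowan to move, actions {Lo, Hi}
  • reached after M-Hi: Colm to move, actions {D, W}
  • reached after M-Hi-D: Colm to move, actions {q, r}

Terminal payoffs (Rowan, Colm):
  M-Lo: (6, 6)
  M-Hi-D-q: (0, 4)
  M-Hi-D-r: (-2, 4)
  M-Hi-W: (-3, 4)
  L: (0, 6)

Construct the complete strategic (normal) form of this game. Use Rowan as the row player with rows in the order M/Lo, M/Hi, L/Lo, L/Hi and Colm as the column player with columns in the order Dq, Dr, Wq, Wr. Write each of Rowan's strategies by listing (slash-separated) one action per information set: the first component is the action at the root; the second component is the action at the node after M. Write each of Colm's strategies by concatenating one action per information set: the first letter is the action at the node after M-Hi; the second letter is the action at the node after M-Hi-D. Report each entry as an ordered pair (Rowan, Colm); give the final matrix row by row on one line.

Row M/Lo: Dq→(6,6), Dr→(6,6), Wq→(6,6), Wr→(6,6)
Row M/Hi: Dq→(0,4), Dr→(-2,4), Wq→(-3,4), Wr→(-3,4)
Row L/Lo: Dq→(0,6), Dr→(0,6), Wq→(0,6), Wr→(0,6)
Row L/Hi: Dq→(0,6), Dr→(0,6), Wq→(0,6), Wr→(0,6)

M/Lo: (6,6) (6,6) (6,6) (6,6) | M/Hi: (0,4) (-2,4) (-3,4) (-3,4) | L/Lo: (0,6) (0,6) (0,6) (0,6) | L/Hi: (0,6) (0,6) (0,6) (0,6)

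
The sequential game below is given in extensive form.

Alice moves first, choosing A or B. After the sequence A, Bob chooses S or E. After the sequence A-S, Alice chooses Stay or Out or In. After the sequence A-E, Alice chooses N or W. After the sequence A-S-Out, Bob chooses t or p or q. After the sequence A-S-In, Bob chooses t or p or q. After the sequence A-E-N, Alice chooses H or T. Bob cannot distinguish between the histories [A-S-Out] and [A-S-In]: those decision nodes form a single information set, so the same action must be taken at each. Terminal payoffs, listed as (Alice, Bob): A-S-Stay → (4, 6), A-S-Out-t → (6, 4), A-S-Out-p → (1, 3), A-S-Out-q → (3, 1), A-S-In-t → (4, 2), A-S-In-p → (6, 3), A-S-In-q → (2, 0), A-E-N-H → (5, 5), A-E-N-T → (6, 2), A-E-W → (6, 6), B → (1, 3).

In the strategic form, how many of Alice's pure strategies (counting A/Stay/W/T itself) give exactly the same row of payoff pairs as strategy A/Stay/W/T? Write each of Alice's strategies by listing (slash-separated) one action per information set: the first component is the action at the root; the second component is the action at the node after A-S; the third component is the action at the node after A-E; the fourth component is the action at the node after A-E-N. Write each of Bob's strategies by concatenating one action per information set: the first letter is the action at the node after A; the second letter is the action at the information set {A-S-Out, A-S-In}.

Row for A/Stay/W/T (columns St, Sp, Sq, Et, Ep, Eq): (4,6) (4,6) (4,6) (6,6) (6,6) (6,6).
Under A/Stay/W/T, Alice's choice at the node after A-E-N can never be reached regardless of what Bob does, so varying those choices leaves every outcome unchanged.
Holding the reachable choices fixed and varying the unreachable one freely already gives 2 equivalent strategies.
No other strategy reproduces this row, so those 2 are the full class: A/Stay/W/H, A/Stay/W/T.

2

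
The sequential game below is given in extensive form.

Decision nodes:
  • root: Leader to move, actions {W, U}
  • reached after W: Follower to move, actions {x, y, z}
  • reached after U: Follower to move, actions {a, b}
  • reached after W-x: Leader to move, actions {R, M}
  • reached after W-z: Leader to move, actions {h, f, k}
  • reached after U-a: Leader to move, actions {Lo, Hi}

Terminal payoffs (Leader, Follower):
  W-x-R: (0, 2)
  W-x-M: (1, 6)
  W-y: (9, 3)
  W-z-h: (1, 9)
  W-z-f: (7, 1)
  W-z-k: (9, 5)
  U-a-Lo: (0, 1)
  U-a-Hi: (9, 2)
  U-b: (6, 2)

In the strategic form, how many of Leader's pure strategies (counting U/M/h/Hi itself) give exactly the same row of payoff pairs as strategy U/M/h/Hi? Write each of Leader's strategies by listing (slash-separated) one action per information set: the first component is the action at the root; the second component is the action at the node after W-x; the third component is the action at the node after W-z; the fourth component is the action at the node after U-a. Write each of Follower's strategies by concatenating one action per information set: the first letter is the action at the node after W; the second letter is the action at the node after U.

Row for U/M/h/Hi (columns xa, xb, ya, yb, za, zb): (9,2) (6,2) (9,2) (6,2) (9,2) (6,2).
Under U/M/h/Hi, Leader's choice at the node after W-x and at the node after W-z can never be reached regardless of what Follower does, so varying those choices leaves every outcome unchanged.
Holding the reachable choices fixed and varying the unreachable ones freely already gives 2 × 3 = 6 equivalent strategies.
No other strategy reproduces this row, so those 6 are the full class: U/R/h/Hi, U/R/f/Hi, U/R/k/Hi, U/M/h/Hi, U/M/f/Hi, U/M/k/Hi.

6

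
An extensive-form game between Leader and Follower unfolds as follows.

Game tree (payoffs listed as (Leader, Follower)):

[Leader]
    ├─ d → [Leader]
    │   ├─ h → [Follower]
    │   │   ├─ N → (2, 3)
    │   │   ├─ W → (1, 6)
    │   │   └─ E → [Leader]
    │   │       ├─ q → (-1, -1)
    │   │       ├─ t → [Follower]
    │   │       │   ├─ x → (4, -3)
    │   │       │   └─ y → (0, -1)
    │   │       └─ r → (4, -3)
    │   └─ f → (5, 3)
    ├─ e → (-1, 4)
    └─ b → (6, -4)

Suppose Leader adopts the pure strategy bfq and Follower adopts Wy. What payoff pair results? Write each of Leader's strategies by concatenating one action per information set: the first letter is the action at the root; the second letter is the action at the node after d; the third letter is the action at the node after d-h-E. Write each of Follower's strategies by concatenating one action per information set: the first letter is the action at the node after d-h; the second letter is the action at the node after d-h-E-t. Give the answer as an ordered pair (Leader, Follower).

Trace the play path from the root:
  Leader plays b
→ terminal payoff (6, -4).
(Leader's choice at the node after d is never reached on this path, so it doesn't affect the outcome.)

(6, -4)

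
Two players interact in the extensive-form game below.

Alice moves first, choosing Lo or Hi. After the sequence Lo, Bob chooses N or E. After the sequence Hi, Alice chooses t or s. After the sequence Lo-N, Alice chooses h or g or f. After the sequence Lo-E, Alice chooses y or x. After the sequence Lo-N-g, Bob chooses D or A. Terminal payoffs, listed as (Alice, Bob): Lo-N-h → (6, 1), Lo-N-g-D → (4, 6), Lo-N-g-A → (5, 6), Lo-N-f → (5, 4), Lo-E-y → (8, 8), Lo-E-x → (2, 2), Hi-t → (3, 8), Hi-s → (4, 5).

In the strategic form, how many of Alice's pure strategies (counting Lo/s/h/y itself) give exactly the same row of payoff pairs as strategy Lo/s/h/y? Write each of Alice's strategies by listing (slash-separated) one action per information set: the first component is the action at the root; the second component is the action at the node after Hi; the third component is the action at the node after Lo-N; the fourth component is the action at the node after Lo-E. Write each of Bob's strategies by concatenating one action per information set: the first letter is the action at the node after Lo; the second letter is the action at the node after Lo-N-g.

Row for Lo/s/h/y (columns ND, NA, ED, EA): (6,1) (6,1) (8,8) (8,8).
Under Lo/s/h/y, Alice's choice at the node after Hi can never be reached regardless of what Bob does, so varying those choices leaves every outcome unchanged.
Holding the reachable choices fixed and varying the unreachable one freely already gives 2 equivalent strategies.
No other strategy reproduces this row, so those 2 are the full class: Lo/t/h/y, Lo/s/h/y.

2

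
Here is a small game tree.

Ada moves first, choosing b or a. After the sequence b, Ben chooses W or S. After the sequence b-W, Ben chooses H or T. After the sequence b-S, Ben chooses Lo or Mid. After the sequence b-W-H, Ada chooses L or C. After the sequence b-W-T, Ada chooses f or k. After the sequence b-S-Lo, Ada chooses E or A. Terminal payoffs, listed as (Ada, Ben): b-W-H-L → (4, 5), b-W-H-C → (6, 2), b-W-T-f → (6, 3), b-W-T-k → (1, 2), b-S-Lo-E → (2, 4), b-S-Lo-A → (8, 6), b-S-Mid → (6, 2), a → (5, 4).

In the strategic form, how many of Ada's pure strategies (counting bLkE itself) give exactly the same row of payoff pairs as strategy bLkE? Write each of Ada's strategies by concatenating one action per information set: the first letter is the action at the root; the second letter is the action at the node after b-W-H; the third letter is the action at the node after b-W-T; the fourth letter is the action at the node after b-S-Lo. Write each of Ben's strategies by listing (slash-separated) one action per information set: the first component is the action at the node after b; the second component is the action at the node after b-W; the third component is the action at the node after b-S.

Row for bLkE (columns W/H/Lo, W/H/Mid, W/T/Lo, W/T/Mid, S/H/Lo, S/H/Mid, S/T/Lo, S/T/Mid): (4,5) (4,5) (1,2) (1,2) (2,4) (6,2) (2,4) (6,2).
Every one of Ada's information sets is on the play path for some reply by Ben when Ada follows bLkE.
Changing the action at any of them therefore changes at least one column, so only bLkE itself gives this row.

1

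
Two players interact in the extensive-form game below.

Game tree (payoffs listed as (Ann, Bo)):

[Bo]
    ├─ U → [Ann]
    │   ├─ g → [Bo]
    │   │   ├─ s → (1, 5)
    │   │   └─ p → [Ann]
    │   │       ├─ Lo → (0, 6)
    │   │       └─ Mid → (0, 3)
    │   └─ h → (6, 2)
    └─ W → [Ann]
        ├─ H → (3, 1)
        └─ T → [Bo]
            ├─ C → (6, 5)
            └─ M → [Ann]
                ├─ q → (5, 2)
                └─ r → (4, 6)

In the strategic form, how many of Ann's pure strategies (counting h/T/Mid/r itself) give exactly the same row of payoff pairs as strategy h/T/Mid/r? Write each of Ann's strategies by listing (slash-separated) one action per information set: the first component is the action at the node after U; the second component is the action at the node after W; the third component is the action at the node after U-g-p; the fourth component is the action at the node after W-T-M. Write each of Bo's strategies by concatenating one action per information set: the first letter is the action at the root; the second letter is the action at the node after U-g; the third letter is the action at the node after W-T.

2

Row for h/T/Mid/r (columns UsC, UsM, UpC, UpM, WsC, WsM, WpC, WpM): (6,2) (6,2) (6,2) (6,2) (6,5) (4,6) (6,5) (4,6).
Under h/T/Mid/r, Ann's choice at the node after U-g-p can never be reached regardless of what Bo does, so varying those choices leaves every outcome unchanged.
Holding the reachable choices fixed and varying the unreachable one freely already gives 2 equivalent strategies.
No other strategy reproduces this row, so those 2 are the full class: h/T/Lo/r, h/T/Mid/r.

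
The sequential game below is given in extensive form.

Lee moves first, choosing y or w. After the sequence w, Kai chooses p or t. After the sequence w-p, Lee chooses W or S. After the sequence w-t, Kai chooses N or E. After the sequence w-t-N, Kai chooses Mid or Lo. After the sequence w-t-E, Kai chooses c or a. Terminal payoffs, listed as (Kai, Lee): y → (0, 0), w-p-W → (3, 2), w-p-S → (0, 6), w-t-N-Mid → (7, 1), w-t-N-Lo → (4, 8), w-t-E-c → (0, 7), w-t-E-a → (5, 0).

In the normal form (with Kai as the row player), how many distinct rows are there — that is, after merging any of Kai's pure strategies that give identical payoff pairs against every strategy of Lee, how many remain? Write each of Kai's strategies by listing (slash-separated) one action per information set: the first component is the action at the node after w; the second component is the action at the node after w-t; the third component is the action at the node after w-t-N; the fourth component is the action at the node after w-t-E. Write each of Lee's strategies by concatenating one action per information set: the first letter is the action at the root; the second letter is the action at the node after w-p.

Kai has 16 pure strategies: p/N/Mid/c, p/N/Mid/a, p/N/Lo/c, p/N/Lo/a, p/E/Mid/c, p/E/Mid/a, p/E/Lo/c, p/E/Lo/a, t/N/Mid/c, t/N/Mid/a, t/N/Lo/c, t/N/Lo/a, t/E/Mid/c, t/E/Mid/a, t/E/Lo/c, t/E/Lo/a. Columns: yW, yS, wW, wS.
{p/N/Mid/c, p/N/Mid/a, p/N/Lo/c, p/N/Lo/a, p/E/Mid/c, p/E/Mid/a, p/E/Lo/c, p/E/Lo/a} → row (0,0) (0,0) (3,2) (0,6)
{t/N/Mid/c, t/N/Mid/a} → row (0,0) (0,0) (7,1) (7,1)
{t/N/Lo/c, t/N/Lo/a} → row (0,0) (0,0) (4,8) (4,8)
{t/E/Mid/c, t/E/Lo/c} → row (0,0) (0,0) (0,7) (0,7)
{t/E/Mid/a, t/E/Lo/a} → row (0,0) (0,0) (5,0) (5,0)
That's 5 distinct rows out of 16 strategies.

5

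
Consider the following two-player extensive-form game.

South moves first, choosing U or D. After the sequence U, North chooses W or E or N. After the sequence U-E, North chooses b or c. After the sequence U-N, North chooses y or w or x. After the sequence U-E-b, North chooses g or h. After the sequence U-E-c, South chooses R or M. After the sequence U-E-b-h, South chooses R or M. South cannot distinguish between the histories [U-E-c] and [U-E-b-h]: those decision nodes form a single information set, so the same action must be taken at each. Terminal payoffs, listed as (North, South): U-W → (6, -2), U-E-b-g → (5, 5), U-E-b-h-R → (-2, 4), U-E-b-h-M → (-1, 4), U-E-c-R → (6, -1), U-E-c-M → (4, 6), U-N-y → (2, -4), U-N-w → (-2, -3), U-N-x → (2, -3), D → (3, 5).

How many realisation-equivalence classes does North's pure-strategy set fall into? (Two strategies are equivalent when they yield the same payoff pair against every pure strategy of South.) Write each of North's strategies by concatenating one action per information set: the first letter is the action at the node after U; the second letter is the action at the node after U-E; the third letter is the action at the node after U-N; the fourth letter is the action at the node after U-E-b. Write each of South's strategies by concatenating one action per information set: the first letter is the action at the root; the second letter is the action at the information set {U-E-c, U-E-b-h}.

North has 36 pure strategies: Wbyg, Wbyh, Wbwg, Wbwh, Wbxg, Wbxh, Wcyg, Wcyh, Wcwg, Wcwh, Wcxg, Wcxh, Ebyg, Ebyh, Ebwg, Ebwh, Ebxg, Ebxh, Ecyg, Ecyh, Ecwg, Ecwh, Ecxg, Ecxh, Nbyg, Nbyh, Nbwg, Nbwh, Nbxg, Nbxh, Ncyg, Ncyh, Ncwg, Ncwh, Ncxg, Ncxh. Columns: UR, UM, DR, DM.
{Wbyg, Wbyh, Wbwg, Wbwh, Wbxg, Wbxh, Wcyg, Wcyh, Wcwg, Wcwh, Wcxg, Wcxh} → row (6,-2) (6,-2) (3,5) (3,5)
{Ebyg, Ebwg, Ebxg} → row (5,5) (5,5) (3,5) (3,5)
{Ebyh, Ebwh, Ebxh} → row (-2,4) (-1,4) (3,5) (3,5)
{Ecyg, Ecyh, Ecwg, Ecwh, Ecxg, Ecxh} → row (6,-1) (4,6) (3,5) (3,5)
{Nbyg, Nbyh, Ncyg, Ncyh} → row (2,-4) (2,-4) (3,5) (3,5)
{Nbwg, Nbwh, Ncwg, Ncwh} → row (-2,-3) (-2,-3) (3,5) (3,5)
{Nbxg, Nbxh, Ncxg, Ncxh} → row (2,-3) (2,-3) (3,5) (3,5)
That's 7 distinct rows out of 36 strategies.

7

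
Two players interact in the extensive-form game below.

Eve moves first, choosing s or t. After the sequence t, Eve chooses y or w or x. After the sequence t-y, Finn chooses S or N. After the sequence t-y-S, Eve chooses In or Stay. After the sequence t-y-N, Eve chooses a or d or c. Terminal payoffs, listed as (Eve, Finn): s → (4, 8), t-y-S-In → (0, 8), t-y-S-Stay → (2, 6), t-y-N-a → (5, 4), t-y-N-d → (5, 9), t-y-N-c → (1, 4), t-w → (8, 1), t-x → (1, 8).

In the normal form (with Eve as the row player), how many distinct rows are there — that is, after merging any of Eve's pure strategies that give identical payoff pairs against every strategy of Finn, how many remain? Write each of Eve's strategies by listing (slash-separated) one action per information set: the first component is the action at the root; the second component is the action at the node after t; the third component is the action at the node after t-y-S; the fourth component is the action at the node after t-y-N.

Eve has 36 pure strategies: s/y/In/a, s/y/In/d, s/y/In/c, s/y/Stay/a, s/y/Stay/d, s/y/Stay/c, s/w/In/a, s/w/In/d, s/w/In/c, s/w/Stay/a, s/w/Stay/d, s/w/Stay/c, s/x/In/a, s/x/In/d, s/x/In/c, s/x/Stay/a, s/x/Stay/d, s/x/Stay/c, t/y/In/a, t/y/In/d, t/y/In/c, t/y/Stay/a, t/y/Stay/d, t/y/Stay/c, t/w/In/a, t/w/In/d, t/w/In/c, t/w/Stay/a, t/w/Stay/d, t/w/Stay/c, t/x/In/a, t/x/In/d, t/x/In/c, t/x/Stay/a, t/x/Stay/d, t/x/Stay/c. Columns: S, N.
{s/y/In/a, s/y/In/d, s/y/In/c, s/y/Stay/a, s/y/Stay/d, s/y/Stay/c, s/w/In/a, s/w/In/d, s/w/In/c, s/w/Stay/a, s/w/Stay/d, s/w/Stay/c, s/x/In/a, s/x/In/d, s/x/In/c, s/x/Stay/a, s/x/Stay/d, s/x/Stay/c} → row (4,8) (4,8)
{t/y/In/a} → row (0,8) (5,4)
{t/y/In/d} → row (0,8) (5,9)
{t/y/In/c} → row (0,8) (1,4)
{t/y/Stay/a} → row (2,6) (5,4)
{t/y/Stay/d} → row (2,6) (5,9)
{t/y/Stay/c} → row (2,6) (1,4)
{t/w/In/a, t/w/In/d, t/w/In/c, t/w/Stay/a, t/w/Stay/d, t/w/Stay/c} → row (8,1) (8,1)
{t/x/In/a, t/x/In/d, t/x/In/c, t/x/Stay/a, t/x/Stay/d, t/x/Stay/c} → row (1,8) (1,8)
That's 9 distinct rows out of 36 strategies.

9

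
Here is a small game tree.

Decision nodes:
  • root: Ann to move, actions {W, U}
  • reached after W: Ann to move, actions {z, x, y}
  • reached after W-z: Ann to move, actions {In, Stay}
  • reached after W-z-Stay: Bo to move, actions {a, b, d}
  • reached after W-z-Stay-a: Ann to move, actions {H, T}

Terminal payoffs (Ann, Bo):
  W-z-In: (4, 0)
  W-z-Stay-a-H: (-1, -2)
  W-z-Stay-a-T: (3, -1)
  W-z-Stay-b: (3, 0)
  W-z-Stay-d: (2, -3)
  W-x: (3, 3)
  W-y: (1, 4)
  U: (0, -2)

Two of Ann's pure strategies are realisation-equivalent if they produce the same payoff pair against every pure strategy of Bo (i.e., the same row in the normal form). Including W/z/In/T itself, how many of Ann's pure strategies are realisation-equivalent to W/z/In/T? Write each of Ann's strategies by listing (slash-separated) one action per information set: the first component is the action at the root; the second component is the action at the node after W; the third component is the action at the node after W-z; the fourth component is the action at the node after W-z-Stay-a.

Row for W/z/In/T (columns a, b, d): (4,0) (4,0) (4,0).
Under W/z/In/T, Ann's choice at the node after W-z-Stay-a can never be reached regardless of what Bo does, so varying those choices leaves every outcome unchanged.
Holding the reachable choices fixed and varying the unreachable one freely already gives 2 equivalent strategies.
No other strategy reproduces this row, so those 2 are the full class: W/z/In/H, W/z/In/T.

2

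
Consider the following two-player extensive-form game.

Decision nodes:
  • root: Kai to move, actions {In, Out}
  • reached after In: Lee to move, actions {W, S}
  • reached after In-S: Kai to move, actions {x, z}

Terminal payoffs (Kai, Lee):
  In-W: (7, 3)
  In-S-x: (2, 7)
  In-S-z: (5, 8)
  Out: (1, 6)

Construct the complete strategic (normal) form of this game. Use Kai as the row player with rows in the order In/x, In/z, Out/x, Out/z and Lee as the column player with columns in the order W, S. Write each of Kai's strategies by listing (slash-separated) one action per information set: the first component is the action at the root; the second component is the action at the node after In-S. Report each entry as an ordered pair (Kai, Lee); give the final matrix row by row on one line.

In/x: (7,3) (2,7) | In/z: (7,3) (5,8) | Out/x: (1,6) (1,6) | Out/z: (1,6) (1,6)

             W        S
 In/x    (7,3)    (2,7)
 In/z    (7,3)    (5,8)
Out/x    (1,6)    (1,6)
Out/z    (1,6)    (1,6)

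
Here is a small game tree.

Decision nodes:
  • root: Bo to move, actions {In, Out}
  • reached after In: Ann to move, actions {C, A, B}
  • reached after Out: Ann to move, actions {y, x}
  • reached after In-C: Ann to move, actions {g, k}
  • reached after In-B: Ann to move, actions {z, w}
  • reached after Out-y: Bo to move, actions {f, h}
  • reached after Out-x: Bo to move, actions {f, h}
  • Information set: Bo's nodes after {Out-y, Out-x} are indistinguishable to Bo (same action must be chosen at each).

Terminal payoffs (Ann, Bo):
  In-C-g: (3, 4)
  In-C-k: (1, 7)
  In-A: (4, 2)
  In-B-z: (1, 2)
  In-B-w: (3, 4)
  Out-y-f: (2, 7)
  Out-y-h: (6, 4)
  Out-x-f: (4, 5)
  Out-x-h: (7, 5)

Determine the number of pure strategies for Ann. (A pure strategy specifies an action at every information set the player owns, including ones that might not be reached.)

Ann owns the node after In with actions {C, A, B} — three choices.
Ann owns the node after Out with actions {y, x} — two choices.
Ann owns the node after In-C with actions {g, k} — two choices.
Ann owns the node after In-B with actions {z, w} — two choices.
A pure strategy fixes one action at each information set independently, so the count is the product 3 × 2 × 2 × 2 = 24.

24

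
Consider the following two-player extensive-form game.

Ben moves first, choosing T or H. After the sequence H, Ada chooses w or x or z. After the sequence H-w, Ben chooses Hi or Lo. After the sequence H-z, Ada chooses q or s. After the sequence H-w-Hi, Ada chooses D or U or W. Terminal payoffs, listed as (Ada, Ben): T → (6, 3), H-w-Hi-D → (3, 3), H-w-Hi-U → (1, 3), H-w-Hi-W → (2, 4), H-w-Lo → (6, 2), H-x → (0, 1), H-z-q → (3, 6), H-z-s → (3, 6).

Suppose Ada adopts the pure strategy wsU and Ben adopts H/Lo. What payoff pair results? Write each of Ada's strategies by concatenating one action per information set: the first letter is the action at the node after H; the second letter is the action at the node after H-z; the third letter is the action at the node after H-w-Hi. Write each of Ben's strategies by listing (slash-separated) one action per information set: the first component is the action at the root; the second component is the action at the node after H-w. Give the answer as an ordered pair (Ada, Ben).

Trace the play path from the root:
  Ben plays H
  Ada plays w at [H]
  Ben plays Lo at [H-w]
→ terminal payoff (6, 2).
(Ada's choice at the node after H-z is never reached on this path, so it doesn't affect the outcome.)

(6, 2)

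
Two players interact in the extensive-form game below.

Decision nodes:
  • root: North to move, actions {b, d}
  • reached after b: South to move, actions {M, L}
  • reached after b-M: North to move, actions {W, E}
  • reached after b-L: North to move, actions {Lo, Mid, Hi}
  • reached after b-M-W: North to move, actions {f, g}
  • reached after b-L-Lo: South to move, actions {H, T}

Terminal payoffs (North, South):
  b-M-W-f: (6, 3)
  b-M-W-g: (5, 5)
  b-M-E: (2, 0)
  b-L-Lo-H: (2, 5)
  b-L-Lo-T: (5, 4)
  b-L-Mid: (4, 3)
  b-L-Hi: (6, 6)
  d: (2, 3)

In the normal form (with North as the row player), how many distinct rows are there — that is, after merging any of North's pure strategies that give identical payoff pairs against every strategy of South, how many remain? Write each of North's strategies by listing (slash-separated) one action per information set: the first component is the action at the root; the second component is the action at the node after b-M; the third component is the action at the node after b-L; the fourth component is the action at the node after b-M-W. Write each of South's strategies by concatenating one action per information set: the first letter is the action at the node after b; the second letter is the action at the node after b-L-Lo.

North has 24 pure strategies: b/W/Lo/f, b/W/Lo/g, b/W/Mid/f, b/W/Mid/g, b/W/Hi/f, b/W/Hi/g, b/E/Lo/f, b/E/Lo/g, b/E/Mid/f, b/E/Mid/g, b/E/Hi/f, b/E/Hi/g, d/W/Lo/f, d/W/Lo/g, d/W/Mid/f, d/W/Mid/g, d/W/Hi/f, d/W/Hi/g, d/E/Lo/f, d/E/Lo/g, d/E/Mid/f, d/E/Mid/g, d/E/Hi/f, d/E/Hi/g. Columns: MH, MT, LH, LT.
{b/W/Lo/f} → row (6,3) (6,3) (2,5) (5,4)
{b/W/Lo/g} → row (5,5) (5,5) (2,5) (5,4)
{b/W/Mid/f} → row (6,3) (6,3) (4,3) (4,3)
{b/W/Mid/g} → row (5,5) (5,5) (4,3) (4,3)
{b/W/Hi/f} → row (6,3) (6,3) (6,6) (6,6)
{b/W/Hi/g} → row (5,5) (5,5) (6,6) (6,6)
{b/E/Lo/f, b/E/Lo/g} → row (2,0) (2,0) (2,5) (5,4)
{b/E/Mid/f, b/E/Mid/g} → row (2,0) (2,0) (4,3) (4,3)
{b/E/Hi/f, b/E/Hi/g} → row (2,0) (2,0) (6,6) (6,6)
{d/W/Lo/f, d/W/Lo/g, d/W/Mid/f, d/W/Mid/g, d/W/Hi/f, d/W/Hi/g, d/E/Lo/f, d/E/Lo/g, d/E/Mid/f, d/E/Mid/g, d/E/Hi/f, d/E/Hi/g} → row (2,3) (2,3) (2,3) (2,3)
That's 10 distinct rows out of 24 strategies.

10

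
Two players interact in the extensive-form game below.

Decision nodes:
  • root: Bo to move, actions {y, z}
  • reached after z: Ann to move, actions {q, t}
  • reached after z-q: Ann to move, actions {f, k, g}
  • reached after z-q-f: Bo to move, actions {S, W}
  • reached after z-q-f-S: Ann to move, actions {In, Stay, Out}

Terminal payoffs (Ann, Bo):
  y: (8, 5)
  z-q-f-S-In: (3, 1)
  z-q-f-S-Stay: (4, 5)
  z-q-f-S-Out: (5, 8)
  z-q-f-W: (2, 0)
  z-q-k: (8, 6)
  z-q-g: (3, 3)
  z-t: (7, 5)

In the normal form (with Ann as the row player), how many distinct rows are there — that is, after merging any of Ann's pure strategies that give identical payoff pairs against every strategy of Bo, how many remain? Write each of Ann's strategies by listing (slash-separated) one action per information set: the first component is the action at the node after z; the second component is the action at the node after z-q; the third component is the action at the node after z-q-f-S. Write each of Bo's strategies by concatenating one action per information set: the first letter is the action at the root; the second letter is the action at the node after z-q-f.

6

Ann has 18 pure strategies: q/f/In, q/f/Stay, q/f/Out, q/k/In, q/k/Stay, q/k/Out, q/g/In, q/g/Stay, q/g/Out, t/f/In, t/f/Stay, t/f/Out, t/k/In, t/k/Stay, t/k/Out, t/g/In, t/g/Stay, t/g/Out. Columns: yS, yW, zS, zW.
{q/f/In} → row (8,5) (8,5) (3,1) (2,0)
{q/f/Stay} → row (8,5) (8,5) (4,5) (2,0)
{q/f/Out} → row (8,5) (8,5) (5,8) (2,0)
{q/k/In, q/k/Stay, q/k/Out} → row (8,5) (8,5) (8,6) (8,6)
{q/g/In, q/g/Stay, q/g/Out} → row (8,5) (8,5) (3,3) (3,3)
{t/f/In, t/f/Stay, t/f/Out, t/k/In, t/k/Stay, t/k/Out, t/g/In, t/g/Stay, t/g/Out} → row (8,5) (8,5) (7,5) (7,5)
That's 6 distinct rows out of 18 strategies.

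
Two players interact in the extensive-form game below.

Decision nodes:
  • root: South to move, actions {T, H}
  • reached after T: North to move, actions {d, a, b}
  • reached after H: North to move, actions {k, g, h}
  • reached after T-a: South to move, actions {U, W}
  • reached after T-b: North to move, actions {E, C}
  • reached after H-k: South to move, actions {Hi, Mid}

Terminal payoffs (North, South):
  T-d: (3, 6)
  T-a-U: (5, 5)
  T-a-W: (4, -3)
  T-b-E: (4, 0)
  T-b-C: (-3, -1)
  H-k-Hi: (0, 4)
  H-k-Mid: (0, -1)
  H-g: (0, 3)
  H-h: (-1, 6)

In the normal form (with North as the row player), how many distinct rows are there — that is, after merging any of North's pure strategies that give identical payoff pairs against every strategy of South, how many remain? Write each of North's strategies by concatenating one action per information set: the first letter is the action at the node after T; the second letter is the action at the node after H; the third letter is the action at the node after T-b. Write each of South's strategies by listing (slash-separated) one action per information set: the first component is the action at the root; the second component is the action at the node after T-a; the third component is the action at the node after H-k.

North has 18 pure strategies: dkE, dkC, dgE, dgC, dhE, dhC, akE, akC, agE, agC, ahE, ahC, bkE, bkC, bgE, bgC, bhE, bhC. Columns: T/U/Hi, T/U/Mid, T/W/Hi, T/W/Mid, H/U/Hi, H/U/Mid, H/W/Hi, H/W/Mid.
{dkE, dkC} → row (3,6) (3,6) (3,6) (3,6) (0,4) (0,-1) (0,4) (0,-1)
{dgE, dgC} → row (3,6) (3,6) (3,6) (3,6) (0,3) (0,3) (0,3) (0,3)
{dhE, dhC} → row (3,6) (3,6) (3,6) (3,6) (-1,6) (-1,6) (-1,6) (-1,6)
{akE, akC} → row (5,5) (5,5) (4,-3) (4,-3) (0,4) (0,-1) (0,4) (0,-1)
{agE, agC} → row (5,5) (5,5) (4,-3) (4,-3) (0,3) (0,3) (0,3) (0,3)
{ahE, ahC} → row (5,5) (5,5) (4,-3) (4,-3) (-1,6) (-1,6) (-1,6) (-1,6)
{bkE} → row (4,0) (4,0) (4,0) (4,0) (0,4) (0,-1) (0,4) (0,-1)
{bkC} → row (-3,-1) (-3,-1) (-3,-1) (-3,-1) (0,4) (0,-1) (0,4) (0,-1)
{bgE} → row (4,0) (4,0) (4,0) (4,0) (0,3) (0,3) (0,3) (0,3)
{bgC} → row (-3,-1) (-3,-1) (-3,-1) (-3,-1) (0,3) (0,3) (0,3) (0,3)
{bhE} → row (4,0) (4,0) (4,0) (4,0) (-1,6) (-1,6) (-1,6) (-1,6)
{bhC} → row (-3,-1) (-3,-1) (-3,-1) (-3,-1) (-1,6) (-1,6) (-1,6) (-1,6)
That's 12 distinct rows out of 18 strategies.

12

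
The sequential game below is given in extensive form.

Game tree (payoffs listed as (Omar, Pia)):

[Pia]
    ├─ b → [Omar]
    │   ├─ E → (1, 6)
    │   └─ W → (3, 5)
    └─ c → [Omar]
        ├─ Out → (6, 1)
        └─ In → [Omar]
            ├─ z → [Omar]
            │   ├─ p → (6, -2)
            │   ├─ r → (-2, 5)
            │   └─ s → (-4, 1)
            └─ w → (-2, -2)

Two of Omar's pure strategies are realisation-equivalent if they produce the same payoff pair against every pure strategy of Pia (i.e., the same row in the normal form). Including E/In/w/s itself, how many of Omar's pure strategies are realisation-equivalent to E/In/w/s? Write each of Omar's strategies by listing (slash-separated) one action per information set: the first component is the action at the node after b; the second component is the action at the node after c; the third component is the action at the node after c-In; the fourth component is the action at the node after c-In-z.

3

Row for E/In/w/s (columns b, c): (1,6) (-2,-2).
Under E/In/w/s, Omar's choice at the node after c-In-z can never be reached regardless of what Pia does, so varying those choices leaves every outcome unchanged.
Holding the reachable choices fixed and varying the unreachable one freely already gives 3 equivalent strategies.
No other strategy reproduces this row, so those 3 are the full class: E/In/w/p, E/In/w/r, E/In/w/s.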